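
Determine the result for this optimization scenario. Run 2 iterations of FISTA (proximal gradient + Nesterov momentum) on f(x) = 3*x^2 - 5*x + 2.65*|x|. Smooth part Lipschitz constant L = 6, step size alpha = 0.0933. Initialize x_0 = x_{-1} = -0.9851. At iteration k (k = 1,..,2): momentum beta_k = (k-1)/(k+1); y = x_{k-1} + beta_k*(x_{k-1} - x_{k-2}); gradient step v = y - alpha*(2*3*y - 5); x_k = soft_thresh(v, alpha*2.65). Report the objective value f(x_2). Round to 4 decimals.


FISTA on f(x) = 3*x^2 - 5*x + 2.65*|x|
L = 6, alpha = 0.0933
Iteration 1: beta = 0.0, y = -0.9851 + 0.0*(-0.9851 + 0.9851) = -0.9851
  grad(y) = -10.9106, v = y - alpha*grad = 0.0329
  prox(v) = soft_thresh(0.0329, 0.2472) = 0.0
Iteration 2: beta = 0.3333, y = 0.0 + 0.3333*(0.0 + 0.9851) = 0.3284
  grad(y) = -3.0298, v = y - alpha*grad = 0.611
  prox(v) = soft_thresh(0.611, 0.2472) = 0.3638
f(x_2) = 3*0.3638^2 - 5*0.3638 + 2.65*|0.3638| = -0.4579


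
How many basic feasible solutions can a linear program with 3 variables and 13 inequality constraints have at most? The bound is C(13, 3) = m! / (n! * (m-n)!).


Each vertex corresponds to some choice of n active constraints out of m, so the number of vertices is at most C(m, n) = m! / (n!(m-n)!).
m = 13, n = 3
Numerator: 13 * 12 * 11
Denominator: 3! = 6
C(13, 3) = 286


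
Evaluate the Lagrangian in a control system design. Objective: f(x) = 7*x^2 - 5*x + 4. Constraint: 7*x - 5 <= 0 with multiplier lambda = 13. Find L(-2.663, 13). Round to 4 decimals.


Step 1: Evaluate f(x).
f(-2.663) = 7*(-2.663)^2 - 5*(-2.663) + 4 = 66.956
Step 2: Evaluate g(x).
g(-2.663) = 7*-2.663 - 5 = -23.641
Step 3: Compute Lagrangian.
L = 66.956 + 13*-23.641 = -240.377


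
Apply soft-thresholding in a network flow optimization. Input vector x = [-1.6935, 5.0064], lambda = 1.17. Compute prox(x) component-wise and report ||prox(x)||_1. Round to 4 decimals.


Soft-thresholding with lambda = 1.17:
prox(-1.6935) = sign(-1.6935)*max(|-1.6935| - 1.17, 0) = -0.5235
prox(5.0064) = sign(5.0064)*max(|5.0064| - 1.17, 0) = 3.8364
prox(x) = [-0.5235, 3.8364]
||prox(x)||_1 = 0.5235 + 3.8364 = 4.3599


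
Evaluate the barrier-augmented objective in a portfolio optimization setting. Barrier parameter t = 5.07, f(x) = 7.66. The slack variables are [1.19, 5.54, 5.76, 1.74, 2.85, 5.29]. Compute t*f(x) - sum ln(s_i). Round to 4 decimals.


Step 1: Compute log-barrier.
ln values: [0.174, 1.712, 1.7509, 0.5539, 1.0473, 1.6658]
phi = -(0.174 + 1.712 + 1.7509 + 0.5539 + 1.0473 + 1.6658) = -6.9039
Step 2: Compute augmented objective.
t*f(x) = 5.07*7.66 = 38.8362
Total = 38.8362 - 6.9039 = 31.9323


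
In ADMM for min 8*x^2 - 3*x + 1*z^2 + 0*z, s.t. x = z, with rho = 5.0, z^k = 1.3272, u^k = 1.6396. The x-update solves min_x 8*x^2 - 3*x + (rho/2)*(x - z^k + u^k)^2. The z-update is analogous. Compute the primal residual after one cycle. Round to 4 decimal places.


ADMM iteration with rho = 5.0, z^k = 1.3272, u^k = 1.6396
Step 1: x-update.
Minimize 8*x^2 - 3*x + (5.0/2)*(x - 1.3272 + 1.6396)^2
FOC: (2*8 + 5.0)*x = 3 + 5.0*(1.3272 - 1.6396)
x^{k+1} = 0.0685
Step 2: z-update.
Minimize 1*z^2 + 0*z + (5.0/2)*(0.0685 - z + 1.6396)^2
FOC: (2*1 + 5.0)*z = 0 + 5.0*(0.0685 + 1.6396)
z^{k+1} = 1.2201
Step 3: u-update.
u^{k+1} = 1.6396 + 0.0685 - 1.2201 = 0.488
Step 4: Primal residual = |0.0685 - 1.2201| = 1.1516


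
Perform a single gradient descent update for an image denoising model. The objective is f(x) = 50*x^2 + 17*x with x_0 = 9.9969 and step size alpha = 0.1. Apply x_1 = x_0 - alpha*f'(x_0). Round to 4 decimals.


We compute the gradient at x_0 and apply the update.
f'(x) = 100*x + 17
f'(9.9969) = 100*9.9969 + 17 = 1016.69
x_1 = 9.9969 - 0.1*1016.69 = -91.6721


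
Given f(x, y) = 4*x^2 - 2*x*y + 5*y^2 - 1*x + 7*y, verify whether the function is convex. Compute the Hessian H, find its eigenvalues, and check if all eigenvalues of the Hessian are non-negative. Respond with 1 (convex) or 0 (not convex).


The Hessian of f(x,y) = 4*x^2 - 2*x*y + 5*y^2 - 1*x + 7*y is:
H = [[8, -2], [-2, 10]]
Trace = 8 + 10 = 18
Determinant = 8*10 - (-2)^2 = 76
Discriminant = (18)^2 - 4*76 = 20.0
Eigenvalues: lambda_1 = 6.7639, lambda_2 = 11.2361
The function is convex.

1


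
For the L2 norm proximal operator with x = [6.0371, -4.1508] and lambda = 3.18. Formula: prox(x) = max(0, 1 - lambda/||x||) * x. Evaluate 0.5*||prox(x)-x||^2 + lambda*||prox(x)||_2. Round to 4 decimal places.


Step 1: Compute ||x||.
||x|| = 7.3264
Step 2: Compute scaling factor.
scale = max(0, 1 - 3.18/7.3264) = 0.566
Step 3: prox(x) = [3.4167, -2.3492]
||prox(x)|| = 4.1464
Step 4: Proximal objective.
0.5*||prox-x||^2 = 5.0562
lambda*||prox|| = 13.1856
Total = 18.2417


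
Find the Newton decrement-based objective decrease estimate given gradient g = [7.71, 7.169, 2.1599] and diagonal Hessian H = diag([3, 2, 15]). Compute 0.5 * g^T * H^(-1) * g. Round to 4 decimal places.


Step 1: H is diagonal, so H^(-1) * g = [2.57, 3.5845, 0.144].
Step 2: g^T H^(-1) g = sum_i g_i^2 / H_ii
  = (7.71)^2/3 + (7.169)^2/2 + (2.1599)^2/15
  = 19.8147 + 25.6973 + 0.311 = 45.823
Step 3: Objective decrease = 0.5 * g^T H^(-1) g = 22.9115


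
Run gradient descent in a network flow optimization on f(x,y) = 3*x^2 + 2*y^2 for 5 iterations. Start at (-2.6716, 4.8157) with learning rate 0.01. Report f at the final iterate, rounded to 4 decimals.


Gradient descent on f(x,y) = 3*x^2 + 2*y^2.
Starting point: (-2.6716, 4.8157), alpha = 0.01
Step 1: grad_x = 2*3*-2.6716 = -16.0296, grad_y = 2*2*4.8157 = 19.2628
  x_1 = -2.6716 - 0.01*-16.0296 = -2.5113
  y_1 = 4.8157 - 0.01*19.2628 = 4.6231
Step 2: grad_x = 2*3*-2.5113 = -15.0678, grad_y = 2*2*4.6231 = 18.4923
  x_2 = -2.5113 - 0.01*-15.0678 = -2.3606
  y_2 = 4.6231 - 0.01*18.4923 = 4.4381
Step 3: grad_x = 2*3*-2.3606 = -14.1638, grad_y = 2*2*4.4381 = 17.7526
  x_3 = -2.3606 - 0.01*-14.1638 = -2.219
  y_3 = 4.4381 - 0.01*17.7526 = 4.2606
Step 4: grad_x = 2*3*-2.219 = -13.3139, grad_y = 2*2*4.2606 = 17.0425
  x_4 = -2.219 - 0.01*-13.3139 = -2.0858
  y_4 = 4.2606 - 0.01*17.0425 = 4.0902
Step 5: grad_x = 2*3*-2.0858 = -12.5151, grad_y = 2*2*4.0902 = 16.3608
  x_5 = -2.0858 - 0.01*-12.5151 = -1.9607
  y_5 = 4.0902 - 0.01*16.3608 = 3.9266
f(-1.9607, 3.9266) = 3*(-1.9607)^2 + 2*3.9266^2 = 42.3692


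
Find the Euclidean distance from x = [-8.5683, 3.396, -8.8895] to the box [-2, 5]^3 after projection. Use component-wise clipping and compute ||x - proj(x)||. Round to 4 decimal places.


Project each component onto [-2, 5].
clip(-8.5683) = -2.0, clip(3.396) = 3.396, clip(-8.8895) = -2.0
Projection = [-2.0, 3.396, -2.0]
Squared diffs: [43.1426, 0.0, 47.4652]
Distance = sqrt(90.6078) = 9.5188


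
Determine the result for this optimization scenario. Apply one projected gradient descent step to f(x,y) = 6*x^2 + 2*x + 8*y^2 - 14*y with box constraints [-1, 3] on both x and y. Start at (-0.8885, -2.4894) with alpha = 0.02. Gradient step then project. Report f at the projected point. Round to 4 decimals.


Step 1: Compute gradient at (-0.8885, -2.4894).
grad_x = 2*6*-0.8885 + 2 = -8.662
grad_y = 2*8*-2.4894 - 14 = -53.8304
Step 2: Gradient step.
x_raw = -0.8885 - 0.02*-8.662 = -0.7153
y_raw = -2.4894 - 0.02*-53.8304 = -1.4128
Step 3: Project onto [-1, 3].
x_proj = clip(-0.7153) = -0.7153
y_proj = clip(-1.4128) = -1.0
Step 4: Evaluate f.
f(-0.7153, -1.0) = 23.6391


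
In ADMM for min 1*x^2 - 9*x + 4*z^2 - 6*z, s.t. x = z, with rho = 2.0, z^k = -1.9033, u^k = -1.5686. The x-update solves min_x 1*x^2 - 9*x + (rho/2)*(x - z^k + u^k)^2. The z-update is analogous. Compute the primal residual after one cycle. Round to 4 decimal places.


ADMM iteration with rho = 2.0, z^k = -1.9033, u^k = -1.5686
Step 1: x-update.
Minimize 1*x^2 - 9*x + (2.0/2)*(x + 1.9033 - 1.5686)^2
FOC: (2*1 + 2.0)*x = 9 + 2.0*(-1.9033 + 1.5686)
x^{k+1} = 2.0827
Step 2: z-update.
Minimize 4*z^2 - 6*z + (2.0/2)*(2.0827 - z - 1.5686)^2
FOC: (2*4 + 2.0)*z = 6 + 2.0*(2.0827 - 1.5686)
z^{k+1} = 0.7028
Step 3: u-update.
u^{k+1} = -1.5686 + 2.0827 - 0.7028 = -0.1888
Step 4: Primal residual = |2.0827 - 0.7028| = 1.3798


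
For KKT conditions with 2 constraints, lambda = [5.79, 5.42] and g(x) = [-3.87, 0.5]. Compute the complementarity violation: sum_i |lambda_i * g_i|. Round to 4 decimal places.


KKT complementary slackness check:
lambda_1 * g_1 = 5.79 * -3.87 = -22.4073
lambda_2 * g_2 = 5.42 * 0.5 = 2.71
Total violation = 22.4073 + 2.71 = 25.1173


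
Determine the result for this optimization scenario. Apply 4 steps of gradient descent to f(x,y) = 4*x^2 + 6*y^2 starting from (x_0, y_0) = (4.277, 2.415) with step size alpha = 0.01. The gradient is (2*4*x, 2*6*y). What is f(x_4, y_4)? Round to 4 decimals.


Gradient descent on f(x,y) = 4*x^2 + 6*y^2.
Starting point: (4.277, 2.415), alpha = 0.01
Step 1: grad_x = 2*4*4.277 = 34.216, grad_y = 2*6*2.415 = 28.98
  x_1 = 4.277 - 0.01*34.216 = 3.9348
  y_1 = 2.415 - 0.01*28.98 = 2.1252
Step 2: grad_x = 2*4*3.9348 = 31.4787, grad_y = 2*6*2.1252 = 25.5024
  x_2 = 3.9348 - 0.01*31.4787 = 3.6201
  y_2 = 2.1252 - 0.01*25.5024 = 1.8702
Step 3: grad_x = 2*4*3.6201 = 28.9604, grad_y = 2*6*1.8702 = 22.4421
  x_3 = 3.6201 - 0.01*28.9604 = 3.3304
  y_3 = 1.8702 - 0.01*22.4421 = 1.6458
Step 4: grad_x = 2*4*3.3304 = 26.6436, grad_y = 2*6*1.6458 = 19.7491
  x_4 = 3.3304 - 0.01*26.6436 = 3.064
  y_4 = 1.6458 - 0.01*19.7491 = 1.4483
f(3.064, 1.4483) = 4*3.064^2 + 6*1.4483^2 = 50.1375


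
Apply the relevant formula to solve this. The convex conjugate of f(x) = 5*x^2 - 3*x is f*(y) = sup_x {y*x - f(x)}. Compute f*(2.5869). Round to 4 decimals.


f*(y) = sup_x {y*x - a*x^2 - b*x} = sup_x {(y-b)*x - a*x^2}
FOC: (y - b) - 2a*x = 0 => x* = (y - b)/(2a)
x* = (2.5869 + 3)/(2*5) = 0.5587
f*(2.5869) = (y-b)^2/(4a) = (2.5869 + 3)^2/(4*5)
= 31.2135/20 = 1.5607


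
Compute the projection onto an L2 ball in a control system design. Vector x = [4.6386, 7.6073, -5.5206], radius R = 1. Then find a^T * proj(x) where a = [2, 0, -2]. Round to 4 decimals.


Step 1: Compute ||x|| (intermediates to 6 decimals).
||x|| = sqrt(4.6386^2 + 7.6073^2 + (-5.5206)^2) = 10.481634
Step 2: Project.
Since ||x|| > R, scale = R/||x|| = 1/10.481634 = 0.095405, proj(x) = scale * x
proj(x) = [0.442546, 0.725774, -0.526693]
Step 3: Dot product.
a^T * proj(x) = 2*0.442546 + 0*0.725774 - 2*(-0.526693) = 1.9385


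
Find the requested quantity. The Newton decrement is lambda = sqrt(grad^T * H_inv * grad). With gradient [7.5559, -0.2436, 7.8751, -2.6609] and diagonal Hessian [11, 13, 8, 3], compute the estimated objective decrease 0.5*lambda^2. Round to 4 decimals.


Step 1: H is diagonal, so H^(-1) * g = [0.6869, -0.0187, 0.9844, -0.887].
Step 2: g^T H^(-1) g = sum_i g_i^2 / H_ii
  = (7.5559)^2/11 + (-0.2436)^2/13 + (7.8751)^2/8 + (-2.6609)^2/3
  = 5.1901 + 0.0046 + 7.7522 + 2.3601 = 15.307
Step 3: Objective decrease = 0.5 * g^T H^(-1) g = 7.6535


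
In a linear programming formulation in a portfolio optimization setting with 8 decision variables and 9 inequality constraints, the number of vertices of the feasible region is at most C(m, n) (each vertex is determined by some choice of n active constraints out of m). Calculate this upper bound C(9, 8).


Each vertex corresponds to some choice of n active constraints out of m, so the number of vertices is at most C(m, n) = m! / (n!(m-n)!).
m = 9, n = 8
Numerator: 9 * 8 * 7 * 6 * 5 * 4 * 3 * 2
Denominator: 8! = 40320
C(9, 8) = 9


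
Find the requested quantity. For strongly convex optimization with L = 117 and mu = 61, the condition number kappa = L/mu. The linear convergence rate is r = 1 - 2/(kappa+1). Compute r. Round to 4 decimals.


Step 1: Compute the condition number.
kappa = L/mu = 117/61 = 1.918
Step 2: Compute the convergence rate.
r = 1 - 2/(kappa + 1) = 1 - 2*mu/(L + mu) = (L - mu)/(L + mu) = 56/178 = 0.3146


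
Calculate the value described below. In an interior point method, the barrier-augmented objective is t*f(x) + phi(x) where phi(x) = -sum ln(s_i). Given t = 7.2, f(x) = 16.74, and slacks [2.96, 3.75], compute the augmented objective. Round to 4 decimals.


Step 1: Compute log-barrier.
ln values: [1.0852, 1.3218]
phi = -(1.0852 + 1.3218) = -2.4069
Step 2: Compute augmented objective.
t*f(x) = 7.2*16.74 = 120.528
Total = 120.528 - 2.4069 = 118.1211


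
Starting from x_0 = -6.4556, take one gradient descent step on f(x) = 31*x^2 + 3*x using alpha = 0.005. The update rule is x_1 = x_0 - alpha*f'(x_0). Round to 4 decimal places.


We compute the gradient at x_0 and apply the update.
f'(x) = 62*x + 3
f'(-6.4556) = 62*-6.4556 + 3 = -397.2472
x_1 = -6.4556 - 0.005*-397.2472 = -4.4694


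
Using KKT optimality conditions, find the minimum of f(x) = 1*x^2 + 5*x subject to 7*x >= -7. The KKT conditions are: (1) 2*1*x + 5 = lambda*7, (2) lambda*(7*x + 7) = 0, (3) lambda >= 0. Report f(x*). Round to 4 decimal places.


Step 1: Try lambda = 0 (constraint inactive).
x_unc = -5/(2*1) = -2.5
Check: 7*-2.5 = -17.5 < -7 -- violated!
Step 2: Constraint must be active: 7*x = -7
x* = -7/7 = -1.0
lambda = (2*1*(-1.0) + 5)/7 = 0.4286
Step 3: Compute optimal value.
f(x*) = 1*(-1.0)^2 + 5*(-1.0) = -4.0


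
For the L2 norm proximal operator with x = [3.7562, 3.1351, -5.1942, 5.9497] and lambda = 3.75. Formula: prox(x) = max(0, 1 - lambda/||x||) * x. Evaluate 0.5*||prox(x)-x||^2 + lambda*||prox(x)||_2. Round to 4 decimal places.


Step 1: Compute ||x||.
||x|| = 9.2907
Step 2: Compute scaling factor.
scale = max(0, 1 - 3.75/9.2907) = 0.5964
Step 3: prox(x) = [2.2401, 1.8697, -3.0977, 3.5482]
||prox(x)|| = 5.5407
Step 4: Proximal objective.
0.5*||prox-x||^2 = 7.0313
lambda*||prox|| = 20.7776
Total = 27.8088


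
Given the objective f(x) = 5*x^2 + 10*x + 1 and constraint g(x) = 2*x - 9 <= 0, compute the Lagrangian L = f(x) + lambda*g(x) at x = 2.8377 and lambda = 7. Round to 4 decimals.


Step 1: Evaluate f(x).
f(2.8377) = 5*2.8377^2 + 10*2.8377 + 1 = 69.6397
Step 2: Evaluate g(x).
g(2.8377) = 2*2.8377 - 9 = -3.3246
Step 3: Compute Lagrangian.
L = 69.6397 + 7*-3.3246 = 46.3675


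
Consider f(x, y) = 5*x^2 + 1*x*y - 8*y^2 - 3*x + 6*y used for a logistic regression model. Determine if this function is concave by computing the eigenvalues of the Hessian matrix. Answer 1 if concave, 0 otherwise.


The Hessian of f(x,y) = 5*x^2 + 1*x*y - 8*y^2 - 3*x + 6*y is:
H = [[10, 1], [1, -16]]
Trace = 10 - 16 = -6
Determinant = 10*-16 - (1)^2 = -161
Discriminant = (-6)^2 - 4*-161 = 680.0
Eigenvalues: lambda_1 = -16.0384, lambda_2 = 10.0384
The function is not concave.

0


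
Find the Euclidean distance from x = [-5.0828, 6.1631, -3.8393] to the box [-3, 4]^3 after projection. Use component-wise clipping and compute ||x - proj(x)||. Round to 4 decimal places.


Project each component onto [-3, 4].
clip(-5.0828) = -3.0, clip(6.1631) = 4.0, clip(-3.8393) = -3.0
Projection = [-3.0, 4.0, -3.0]
Squared diffs: [4.3381, 4.679, 0.7044]
Distance = sqrt(9.7215) = 3.1179


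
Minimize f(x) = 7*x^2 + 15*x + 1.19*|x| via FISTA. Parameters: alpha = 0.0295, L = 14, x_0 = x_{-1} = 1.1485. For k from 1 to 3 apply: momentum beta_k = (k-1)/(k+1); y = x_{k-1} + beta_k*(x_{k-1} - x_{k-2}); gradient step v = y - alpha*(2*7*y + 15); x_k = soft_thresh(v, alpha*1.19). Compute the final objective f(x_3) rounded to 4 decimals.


FISTA on f(x) = 7*x^2 + 15*x + 1.19*|x|
L = 14, alpha = 0.0295
Iteration 1: beta = 0.0, y = 1.1485 + 0.0*(1.1485 - 1.1485) = 1.1485
  grad(y) = 31.079, v = y - alpha*grad = 0.2317
  prox(v) = soft_thresh(0.2317, 0.0351) = 0.1966
Iteration 2: beta = 0.3333, y = 0.1966 + 0.3333*(0.1966 - 1.1485) = -0.1207
  grad(y) = 13.3095, v = y - alpha*grad = -0.5134
  prox(v) = soft_thresh(-0.5134, 0.0351) = -0.4783
Iteration 3: beta = 0.5, y = -0.4783 + 0.5*(-0.4783 - 0.1966) = -0.8157
  grad(y) = 3.5803, v = y - alpha*grad = -0.9213
  prox(v) = soft_thresh(-0.9213, 0.0351) = -0.8862
f(x_3) = 7*(-0.8862)^2 + 15*(-0.8862) + 1.19*|-0.8862| = -6.741


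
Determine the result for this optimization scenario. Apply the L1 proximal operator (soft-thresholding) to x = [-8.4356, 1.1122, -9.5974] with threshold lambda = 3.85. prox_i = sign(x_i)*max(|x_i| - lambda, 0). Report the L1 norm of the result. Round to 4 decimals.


Soft-thresholding with lambda = 3.85:
prox(-8.4356) = sign(-8.4356)*max(|-8.4356| - 3.85, 0) = -4.5856
prox(1.1122) = sign(1.1122)*max(|1.1122| - 3.85, 0) = 0.0
prox(-9.5974) = sign(-9.5974)*max(|-9.5974| - 3.85, 0) = -5.7474
prox(x) = [-4.5856, 0.0, -5.7474]
||prox(x)||_1 = 4.5856 + 0.0 + 5.7474 = 10.333


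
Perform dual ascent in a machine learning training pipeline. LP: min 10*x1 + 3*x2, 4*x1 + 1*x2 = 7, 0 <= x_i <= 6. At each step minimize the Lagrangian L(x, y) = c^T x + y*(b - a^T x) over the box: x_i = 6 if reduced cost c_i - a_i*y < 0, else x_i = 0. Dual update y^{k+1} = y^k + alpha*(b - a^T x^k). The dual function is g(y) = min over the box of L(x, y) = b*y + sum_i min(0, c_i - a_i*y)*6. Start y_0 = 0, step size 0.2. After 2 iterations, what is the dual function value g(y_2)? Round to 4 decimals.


Dual ascent for LP: min 10*x1 + 3*x2, 4*x1 + 1*x2 = 7, 0 <= x_i <= 6
Step 1: y^k = 0.0, reduced costs: (10.0, 3.0)
  x^k = (0.0, 0.0), subgradient = b - a^T x = 7.0
  y^{k+1} = 0.0 + 0.2*7.0 = 1.4
Step 2: y^k = 1.4, reduced costs: (4.4, 1.6)
  x^k = (0.0, 0.0), subgradient = b - a^T x = 7.0
  y^{k+1} = 1.4 + 0.2*7.0 = 2.8
Dual objective at y_2 = 2.8: reduced costs (-1.2, 0.2), box minimizer x = (6.0, 0.0)
g(y_2) = b*y + (c1 - a1*y)*x1 + (c2 - a2*y)*x2 = 7*2.8 + (-1.2)*6.0 + 0.2*0.0 = 19.6 - 7.2 + 0.0 = 12.4


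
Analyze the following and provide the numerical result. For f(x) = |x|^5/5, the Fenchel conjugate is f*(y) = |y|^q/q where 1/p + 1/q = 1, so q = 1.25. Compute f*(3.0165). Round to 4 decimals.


The conjugate exponent q satisfies 1/p + 1/q = 1.
p = 5, so q = 5/(5 - 1) = 1.25
|y|^q = 3.0165^1.25 = 3.9754
f*(3.0165) = 3.9754 / 1.25 = 3.1803


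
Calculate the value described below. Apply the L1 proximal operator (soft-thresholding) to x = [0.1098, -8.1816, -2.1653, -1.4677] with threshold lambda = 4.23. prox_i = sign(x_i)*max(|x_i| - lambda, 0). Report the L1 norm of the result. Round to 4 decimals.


Soft-thresholding with lambda = 4.23:
prox(0.1098) = sign(0.1098)*max(|0.1098| - 4.23, 0) = 0.0
prox(-8.1816) = sign(-8.1816)*max(|-8.1816| - 4.23, 0) = -3.9516
prox(-2.1653) = sign(-2.1653)*max(|-2.1653| - 4.23, 0) = 0.0
prox(-1.4677) = sign(-1.4677)*max(|-1.4677| - 4.23, 0) = 0.0
prox(x) = [0.0, -3.9516, 0.0, 0.0]
||prox(x)||_1 = 0.0 + 3.9516 + 0.0 + 0.0 = 3.9516


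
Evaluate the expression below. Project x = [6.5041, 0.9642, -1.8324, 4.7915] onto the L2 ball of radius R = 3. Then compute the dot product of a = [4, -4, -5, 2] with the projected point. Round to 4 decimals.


Step 1: Compute ||x|| (intermediates to 6 decimals).
||x|| = sqrt(6.5041^2 + 0.9642^2 + (-1.8324)^2 + 4.7915^2) = 8.339614
Step 2: Project.
Since ||x|| > R, scale = R/||x|| = 3/8.339614 = 0.359729, proj(x) = scale * x
proj(x) = [2.339713, 0.346851, -0.659167, 1.723642]
Step 3: Dot product.
a^T * proj(x) = 4*2.339713 - 4*0.346851 - 5*(-0.659167) + 2*1.723642 = 14.7146


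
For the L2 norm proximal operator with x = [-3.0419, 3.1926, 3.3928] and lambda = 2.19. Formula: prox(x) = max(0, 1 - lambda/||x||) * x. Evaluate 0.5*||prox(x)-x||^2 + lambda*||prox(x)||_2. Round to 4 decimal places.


Step 1: Compute ||x||.
||x|| = 5.5639
Step 2: Compute scaling factor.
scale = max(0, 1 - 2.19/5.5639) = 0.6064
Step 3: prox(x) = [-1.8446, 1.936, 2.0574]
||prox(x)|| = 3.3739
Step 4: Proximal objective.
0.5*||prox-x||^2 = 2.3981
lambda*||prox|| = 7.3888
Total = 9.7869


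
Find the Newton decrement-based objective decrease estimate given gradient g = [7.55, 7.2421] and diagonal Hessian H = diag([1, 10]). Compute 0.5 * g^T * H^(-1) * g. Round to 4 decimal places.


Step 1: H is diagonal, so H^(-1) * g = [7.55, 0.7242].
Step 2: g^T H^(-1) g = sum_i g_i^2 / H_ii
  = (7.55)^2/1 + (7.2421)^2/10
  = 57.0025 + 5.2448 = 62.2473
Step 3: Objective decrease = 0.5 * g^T H^(-1) g = 31.1237


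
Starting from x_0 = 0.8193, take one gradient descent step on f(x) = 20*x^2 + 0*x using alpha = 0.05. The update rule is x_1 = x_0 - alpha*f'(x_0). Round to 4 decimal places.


We compute the gradient at x_0 and apply the update.
f'(x) = 40*x + 0
f'(0.8193) = 40*0.8193 + 0 = 32.772
x_1 = 0.8193 - 0.05*32.772 = -0.8193


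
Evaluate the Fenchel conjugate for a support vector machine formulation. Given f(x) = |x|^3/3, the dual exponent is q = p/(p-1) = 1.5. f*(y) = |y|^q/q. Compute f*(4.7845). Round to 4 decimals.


The conjugate exponent q satisfies 1/p + 1/q = 1.
p = 3, so q = 3/(3 - 1) = 1.5
|y|^q = 4.7845^1.5 = 10.4654
f*(4.7845) = 10.4654 / 1.5 = 6.9769


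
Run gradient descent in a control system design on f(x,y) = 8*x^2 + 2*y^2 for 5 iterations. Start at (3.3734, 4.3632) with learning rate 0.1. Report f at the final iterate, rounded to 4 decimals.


Gradient descent on f(x,y) = 8*x^2 + 2*y^2.
Starting point: (3.3734, 4.3632), alpha = 0.1
Step 1: grad_x = 2*8*3.3734 = 53.9744, grad_y = 2*2*4.3632 = 17.4528
  x_1 = 3.3734 - 0.1*53.9744 = -2.024
  y_1 = 4.3632 - 0.1*17.4528 = 2.6179
Step 2: grad_x = 2*8*-2.024 = -32.3846, grad_y = 2*2*2.6179 = 10.4717
  x_2 = -2.024 - 0.1*-32.3846 = 1.2144
  y_2 = 2.6179 - 0.1*10.4717 = 1.5708
Step 3: grad_x = 2*8*1.2144 = 19.4308, grad_y = 2*2*1.5708 = 6.283
  x_3 = 1.2144 - 0.1*19.4308 = -0.7287
  y_3 = 1.5708 - 0.1*6.283 = 0.9425
Step 4: grad_x = 2*8*-0.7287 = -11.6585, grad_y = 2*2*0.9425 = 3.7698
  x_4 = -0.7287 - 0.1*-11.6585 = 0.4372
  y_4 = 0.9425 - 0.1*3.7698 = 0.5655
Step 5: grad_x = 2*8*0.4372 = 6.9951, grad_y = 2*2*0.5655 = 2.2619
  x_5 = 0.4372 - 0.1*6.9951 = -0.2623
  y_5 = 0.5655 - 0.1*2.2619 = 0.3393
f(-0.2623, 0.3393) = 8*(-0.2623)^2 + 2*0.3393^2 = 0.7807


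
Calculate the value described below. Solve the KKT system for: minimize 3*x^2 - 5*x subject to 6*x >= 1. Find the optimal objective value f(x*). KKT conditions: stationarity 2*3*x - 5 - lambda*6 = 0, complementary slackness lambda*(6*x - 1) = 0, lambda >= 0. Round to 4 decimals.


Step 1: Try lambda = 0 (constraint inactive).
Stationarity: 2*3*x - 5 = 0
x* = 5/(2*3) = 5/6 = 0.8333 (rounded; the exact value 5/6 is used below)
Check constraint: 6*0.8333 = 4.9998 >= 1 -- satisfied.
Step 2: Compute optimal value.
f(x*) = 3*(5/6)^2 - 5*(5/6) = -2.0833


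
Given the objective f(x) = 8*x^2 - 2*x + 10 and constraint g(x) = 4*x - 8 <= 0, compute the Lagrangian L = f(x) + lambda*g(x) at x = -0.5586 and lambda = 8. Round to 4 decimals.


Step 1: Evaluate f(x).
f(-0.5586) = 8*(-0.5586)^2 - 2*(-0.5586) + 10 = 13.6135
Step 2: Evaluate g(x).
g(-0.5586) = 4*-0.5586 - 8 = -10.2344
Step 3: Compute Lagrangian.
L = 13.6135 + 8*-10.2344 = -68.2617


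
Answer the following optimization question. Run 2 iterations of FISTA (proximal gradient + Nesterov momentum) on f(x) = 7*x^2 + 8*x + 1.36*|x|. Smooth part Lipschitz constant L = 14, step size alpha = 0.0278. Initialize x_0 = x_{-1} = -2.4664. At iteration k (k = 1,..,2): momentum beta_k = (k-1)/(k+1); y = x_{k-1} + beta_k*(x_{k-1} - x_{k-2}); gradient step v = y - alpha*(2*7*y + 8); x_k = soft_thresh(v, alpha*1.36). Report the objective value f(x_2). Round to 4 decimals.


FISTA on f(x) = 7*x^2 + 8*x + 1.36*|x|
L = 14, alpha = 0.0278
Iteration 1: beta = 0.0, y = -2.4664 + 0.0*(-2.4664 + 2.4664) = -2.4664
  grad(y) = -26.5296, v = y - alpha*grad = -1.7289
  prox(v) = soft_thresh(-1.7289, 0.0378) = -1.6911
Iteration 2: beta = 0.3333, y = -1.6911 + 0.3333*(-1.6911 + 2.4664) = -1.4326
  grad(y) = -12.0568, v = y - alpha*grad = -1.0974
  prox(v) = soft_thresh(-1.0974, 0.0378) = -1.0596
f(x_2) = 7*(-1.0596)^2 + 8*(-1.0596) + 1.36*|-1.0596| = 0.8238


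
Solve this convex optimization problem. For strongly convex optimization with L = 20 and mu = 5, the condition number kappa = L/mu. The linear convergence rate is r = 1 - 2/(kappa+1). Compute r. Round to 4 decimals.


Step 1: Compute the condition number.
kappa = L/mu = 20/5 = 4.0
Step 2: Compute the convergence rate.
r = 1 - 2/(kappa + 1) = 1 - 2*mu/(L + mu) = (L - mu)/(L + mu) = 15/25 = 0.6


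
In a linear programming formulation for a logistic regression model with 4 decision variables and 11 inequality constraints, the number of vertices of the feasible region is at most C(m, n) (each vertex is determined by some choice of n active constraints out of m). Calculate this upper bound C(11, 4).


Each vertex corresponds to some choice of n active constraints out of m, so the number of vertices is at most C(m, n) = m! / (n!(m-n)!).
m = 11, n = 4
Numerator: 11 * 10 * 9 * 8
Denominator: 4! = 24
C(11, 4) = 330


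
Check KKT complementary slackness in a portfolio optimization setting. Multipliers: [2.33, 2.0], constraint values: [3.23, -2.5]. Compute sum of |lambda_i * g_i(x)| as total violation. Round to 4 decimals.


KKT complementary slackness check:
lambda_1 * g_1 = 2.33 * 3.23 = 7.5259
lambda_2 * g_2 = 2.0 * -2.5 = -5.0
Total violation = 7.5259 + 5.0 = 12.5259


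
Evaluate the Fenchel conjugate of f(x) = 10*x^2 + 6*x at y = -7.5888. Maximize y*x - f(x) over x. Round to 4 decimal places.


f*(y) = sup_x {y*x - a*x^2 - b*x} = sup_x {(y-b)*x - a*x^2}
FOC: (y - b) - 2a*x = 0 => x* = (y - b)/(2a)
x* = (-7.5888 - 6)/(2*10) = -0.6794
f*(-7.5888) = (y-b)^2/(4a) = (-7.5888 - 6)^2/(4*10)
= 184.6555/40 = 4.6164


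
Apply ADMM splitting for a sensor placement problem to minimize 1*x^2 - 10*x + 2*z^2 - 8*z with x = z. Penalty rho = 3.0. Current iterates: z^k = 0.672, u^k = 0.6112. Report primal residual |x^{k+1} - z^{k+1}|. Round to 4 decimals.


ADMM iteration with rho = 3.0, z^k = 0.672, u^k = 0.6112
Step 1: x-update.
Minimize 1*x^2 - 10*x + (3.0/2)*(x - 0.672 + 0.6112)^2
FOC: (2*1 + 3.0)*x = 10 + 3.0*(0.672 - 0.6112)
x^{k+1} = 2.0365
Step 2: z-update.
Minimize 2*z^2 - 8*z + (3.0/2)*(2.0365 - z + 0.6112)^2
FOC: (2*2 + 3.0)*z = 8 + 3.0*(2.0365 + 0.6112)
z^{k+1} = 2.2776
Step 3: u-update.
u^{k+1} = 0.6112 + 2.0365 - 2.2776 = 0.3701
Step 4: Primal residual = |2.0365 - 2.2776| = 0.2411


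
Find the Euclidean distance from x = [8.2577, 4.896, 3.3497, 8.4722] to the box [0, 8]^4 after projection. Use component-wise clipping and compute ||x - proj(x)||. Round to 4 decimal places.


Project each component onto [0, 8].
clip(8.2577) = 8.0, clip(4.896) = 4.896, clip(3.3497) = 3.3497, clip(8.4722) = 8.0
Projection = [8.0, 4.896, 3.3497, 8.0]
Squared diffs: [0.0664, 0.0, 0.0, 0.223]
Distance = sqrt(0.2894) = 0.5379


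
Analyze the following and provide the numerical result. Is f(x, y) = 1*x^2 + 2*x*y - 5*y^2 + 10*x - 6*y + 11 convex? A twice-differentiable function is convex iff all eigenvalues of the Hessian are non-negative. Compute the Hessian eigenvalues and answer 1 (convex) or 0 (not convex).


The Hessian of f(x,y) = 1*x^2 + 2*x*y - 5*y^2 + 10*x - 6*y + 11 is:
H = [[2, 2], [2, -10]]
Trace = 2 - 10 = -8
Determinant = 2*-10 - (2)^2 = -24
Discriminant = (-8)^2 - 4*-24 = 160.0
Eigenvalues: lambda_1 = -10.3246, lambda_2 = 2.3246
The function is not convex.

0


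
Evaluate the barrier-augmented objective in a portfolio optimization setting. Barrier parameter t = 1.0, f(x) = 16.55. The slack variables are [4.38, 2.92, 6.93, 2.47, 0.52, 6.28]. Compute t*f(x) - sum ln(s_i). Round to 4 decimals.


Step 1: Compute log-barrier.
ln values: [1.477, 1.0716, 1.9359, 0.9042, -0.6539, 1.8374]
phi = -(1.477 + 1.0716 + 1.9359 + 0.9042 - 0.6539 + 1.8374) = -6.5722
Step 2: Compute augmented objective.
t*f(x) = 1.0*16.55 = 16.55
Total = 16.55 - 6.5722 = 9.9778


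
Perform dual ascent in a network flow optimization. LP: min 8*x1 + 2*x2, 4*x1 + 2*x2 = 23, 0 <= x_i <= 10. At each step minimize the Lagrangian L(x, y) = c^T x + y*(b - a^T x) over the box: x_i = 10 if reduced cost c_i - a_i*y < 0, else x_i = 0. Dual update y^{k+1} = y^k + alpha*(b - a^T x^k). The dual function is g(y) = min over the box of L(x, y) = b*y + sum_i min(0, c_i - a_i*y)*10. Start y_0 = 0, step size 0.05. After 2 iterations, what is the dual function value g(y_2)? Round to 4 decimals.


Dual ascent for LP: min 8*x1 + 2*x2, 4*x1 + 2*x2 = 23, 0 <= x_i <= 10
Step 1: y^k = 0.0, reduced costs: (8.0, 2.0)
  x^k = (0.0, 0.0), subgradient = b - a^T x = 23.0
  y^{k+1} = 0.0 + 0.05*23.0 = 1.15
Step 2: y^k = 1.15, reduced costs: (3.4, -0.3)
  x^k = (0.0, 10.0), subgradient = b - a^T x = 3.0
  y^{k+1} = 1.15 + 0.05*3.0 = 1.3
Dual objective at y_2 = 1.3: reduced costs (2.8, -0.6), box minimizer x = (0.0, 10.0)
g(y_2) = b*y + (c1 - a1*y)*x1 + (c2 - a2*y)*x2 = 23*1.3 + 2.8*0.0 + (-0.6)*10.0 = 29.9 + 0.0 - 6.0 = 23.9


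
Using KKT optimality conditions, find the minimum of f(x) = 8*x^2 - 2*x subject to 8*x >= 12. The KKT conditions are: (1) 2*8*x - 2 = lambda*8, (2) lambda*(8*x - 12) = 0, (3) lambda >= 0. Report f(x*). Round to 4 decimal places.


Step 1: Try lambda = 0 (constraint inactive).
x_unc = 2/(2*8) = 0.125
Check: 8*0.125 = 1.0 < 12 -- violated!
Step 2: Constraint must be active: 8*x = 12
x* = 12/8 = 1.5
lambda = (2*8*1.5 - 2)/8 = 2.75
Step 3: Compute optimal value.
f(x*) = 8*1.5^2 - 2*1.5 = 15.0


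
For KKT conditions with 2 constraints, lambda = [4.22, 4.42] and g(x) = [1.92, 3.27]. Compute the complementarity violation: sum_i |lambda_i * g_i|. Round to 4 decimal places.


KKT complementary slackness check:
lambda_1 * g_1 = 4.22 * 1.92 = 8.1024
lambda_2 * g_2 = 4.42 * 3.27 = 14.4534
Total violation = 8.1024 + 14.4534 = 22.5558


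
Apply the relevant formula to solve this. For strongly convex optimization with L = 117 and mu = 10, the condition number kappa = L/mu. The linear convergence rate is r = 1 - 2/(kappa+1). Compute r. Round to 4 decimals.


Step 1: Compute the condition number.
kappa = L/mu = 117/10 = 11.7
Step 2: Compute the convergence rate.
r = 1 - 2/(kappa + 1) = 1 - 2*mu/(L + mu) = (L - mu)/(L + mu) = 107/127 = 0.8425


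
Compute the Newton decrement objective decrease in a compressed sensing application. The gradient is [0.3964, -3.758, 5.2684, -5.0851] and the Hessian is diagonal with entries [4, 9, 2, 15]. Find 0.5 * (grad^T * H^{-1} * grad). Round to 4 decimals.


Step 1: H is diagonal, so H^(-1) * g = [0.0991, -0.4176, 2.6342, -0.339].
Step 2: g^T H^(-1) g = sum_i g_i^2 / H_ii
  = (0.3964)^2/4 + (-3.758)^2/9 + (5.2684)^2/2 + (-5.0851)^2/15
  = 0.0393 + 1.5692 + 13.878 + 1.7239 = 17.2104
Step 3: Objective decrease = 0.5 * g^T H^(-1) g = 8.6052


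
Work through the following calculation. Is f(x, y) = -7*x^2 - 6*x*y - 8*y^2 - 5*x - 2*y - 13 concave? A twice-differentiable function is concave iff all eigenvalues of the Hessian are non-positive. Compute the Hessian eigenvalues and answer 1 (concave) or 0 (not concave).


The Hessian of f(x,y) = -7*x^2 - 6*x*y - 8*y^2 - 5*x - 2*y - 13 is:
H = [[-14, -6], [-6, -16]]
Trace = -14 - 16 = -30
Determinant = -14*-16 - (-6)^2 = 188
Discriminant = (-30)^2 - 4*188 = 148.0
Eigenvalues: lambda_1 = -21.0828, lambda_2 = -8.9172
The function is concave.

1


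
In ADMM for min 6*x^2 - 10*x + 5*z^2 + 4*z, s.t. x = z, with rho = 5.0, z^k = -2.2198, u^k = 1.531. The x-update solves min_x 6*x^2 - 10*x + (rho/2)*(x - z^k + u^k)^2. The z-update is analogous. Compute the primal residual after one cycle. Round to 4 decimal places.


ADMM iteration with rho = 5.0, z^k = -2.2198, u^k = 1.531
Step 1: x-update.
Minimize 6*x^2 - 10*x + (5.0/2)*(x + 2.2198 + 1.531)^2
FOC: (2*6 + 5.0)*x = 10 + 5.0*(-2.2198 - 1.531)
x^{k+1} = -0.5149
Step 2: z-update.
Minimize 5*z^2 + 4*z + (5.0/2)*(-0.5149 - z + 1.531)^2
FOC: (2*5 + 5.0)*z = -4 + 5.0*(-0.5149 + 1.531)
z^{k+1} = 0.072
Step 3: u-update.
u^{k+1} = 1.531 - 0.5149 - 0.072 = 0.944
Step 4: Primal residual = |-0.5149 - 0.072| = 0.587


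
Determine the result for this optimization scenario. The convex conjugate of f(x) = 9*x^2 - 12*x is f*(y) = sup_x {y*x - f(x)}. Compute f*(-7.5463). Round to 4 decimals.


f*(y) = sup_x {y*x - a*x^2 - b*x} = sup_x {(y-b)*x - a*x^2}
FOC: (y - b) - 2a*x = 0 => x* = (y - b)/(2a)
x* = (-7.5463 + 12)/(2*9) = 0.2474
f*(-7.5463) = (y-b)^2/(4a) = (-7.5463 + 12)^2/(4*9)
= 19.8354/36 = 0.551


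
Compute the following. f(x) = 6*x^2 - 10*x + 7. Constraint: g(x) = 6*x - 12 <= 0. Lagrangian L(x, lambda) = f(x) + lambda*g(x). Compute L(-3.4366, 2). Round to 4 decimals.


Step 1: Evaluate f(x).
f(-3.4366) = 6*(-3.4366)^2 - 10*(-3.4366) + 7 = 112.2273
Step 2: Evaluate g(x).
g(-3.4366) = 6*-3.4366 - 12 = -32.6196
Step 3: Compute Lagrangian.
L = 112.2273 + 2*-32.6196 = 46.9881


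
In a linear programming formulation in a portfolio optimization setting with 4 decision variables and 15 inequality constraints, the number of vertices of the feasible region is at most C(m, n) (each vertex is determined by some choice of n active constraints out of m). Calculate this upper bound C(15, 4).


Each vertex corresponds to some choice of n active constraints out of m, so the number of vertices is at most C(m, n) = m! / (n!(m-n)!).
m = 15, n = 4
Numerator: 15 * 14 * 13 * 12
Denominator: 4! = 24
C(15, 4) = 1365


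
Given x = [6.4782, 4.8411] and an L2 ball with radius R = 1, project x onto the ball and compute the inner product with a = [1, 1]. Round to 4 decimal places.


Step 1: Compute ||x|| (intermediates to 6 decimals).
||x|| = sqrt(6.4782^2 + 4.8411^2) = 8.087232
Step 2: Project.
Since ||x|| > R, scale = R/||x|| = 1/8.087232 = 0.123652, proj(x) = scale * x
proj(x) = [0.801042, 0.598612]
Step 3: Dot product.
a^T * proj(x) = 1*0.801042 + 1*0.598612 = 1.3997


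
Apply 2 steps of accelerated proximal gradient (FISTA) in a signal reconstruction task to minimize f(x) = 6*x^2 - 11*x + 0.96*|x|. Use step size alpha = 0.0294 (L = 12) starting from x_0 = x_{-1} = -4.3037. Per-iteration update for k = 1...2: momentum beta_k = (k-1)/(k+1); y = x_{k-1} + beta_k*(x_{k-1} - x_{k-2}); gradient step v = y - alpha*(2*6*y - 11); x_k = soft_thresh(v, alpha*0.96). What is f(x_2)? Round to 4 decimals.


FISTA on f(x) = 6*x^2 - 11*x + 0.96*|x|
L = 12, alpha = 0.0294
Iteration 1: beta = 0.0, y = -4.3037 + 0.0*(-4.3037 + 4.3037) = -4.3037
  grad(y) = -62.6444, v = y - alpha*grad = -2.462
  prox(v) = soft_thresh(-2.462, 0.0282) = -2.4337
Iteration 2: beta = 0.3333, y = -2.4337 + 0.3333*(-2.4337 + 4.3037) = -1.8104
  grad(y) = -32.7249, v = y - alpha*grad = -0.8483
  prox(v) = soft_thresh(-0.8483, 0.0282) = -0.8201
f(x_2) = 6*(-0.8201)^2 - 11*(-0.8201) + 0.96*|-0.8201| = 13.8432


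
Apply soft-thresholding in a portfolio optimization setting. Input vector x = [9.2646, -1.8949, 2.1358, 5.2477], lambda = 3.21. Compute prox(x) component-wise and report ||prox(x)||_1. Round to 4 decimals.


Soft-thresholding with lambda = 3.21:
prox(9.2646) = sign(9.2646)*max(|9.2646| - 3.21, 0) = 6.0546
prox(-1.8949) = sign(-1.8949)*max(|-1.8949| - 3.21, 0) = 0.0
prox(2.1358) = sign(2.1358)*max(|2.1358| - 3.21, 0) = 0.0
prox(5.2477) = sign(5.2477)*max(|5.2477| - 3.21, 0) = 2.0377
prox(x) = [6.0546, 0.0, 0.0, 2.0377]
||prox(x)||_1 = 6.0546 + 0.0 + 0.0 + 2.0377 = 8.0923


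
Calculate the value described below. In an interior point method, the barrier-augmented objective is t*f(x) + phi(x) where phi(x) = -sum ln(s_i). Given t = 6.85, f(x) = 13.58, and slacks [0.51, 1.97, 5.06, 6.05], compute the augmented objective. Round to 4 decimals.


Step 1: Compute log-barrier.
ln values: [-0.6733, 0.678, 1.6214, 1.8001]
phi = -(-0.6733 + 0.678 + 1.6214 + 1.8001) = -3.4261
Step 2: Compute augmented objective.
t*f(x) = 6.85*13.58 = 93.023
Total = 93.023 - 3.4261 = 89.5969


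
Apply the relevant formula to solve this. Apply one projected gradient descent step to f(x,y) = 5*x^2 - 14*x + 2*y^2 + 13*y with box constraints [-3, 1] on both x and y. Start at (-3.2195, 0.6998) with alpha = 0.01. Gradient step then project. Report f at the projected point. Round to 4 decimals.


Step 1: Compute gradient at (-3.2195, 0.6998).
grad_x = 2*5*-3.2195 - 14 = -46.195
grad_y = 2*2*0.6998 + 13 = 15.7992
Step 2: Gradient step.
x_raw = -3.2195 - 0.01*-46.195 = -2.7576
y_raw = 0.6998 - 0.01*15.7992 = 0.5418
Step 3: Project onto [-3, 1].
x_proj = clip(-2.7576) = -2.7576
y_proj = clip(0.5418) = 0.5418
Step 4: Evaluate f.
f(-2.7576, 0.5418) = 84.2567


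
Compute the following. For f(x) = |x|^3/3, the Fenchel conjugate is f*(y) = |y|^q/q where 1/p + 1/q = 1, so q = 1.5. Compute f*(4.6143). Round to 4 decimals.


The conjugate exponent q satisfies 1/p + 1/q = 1.
p = 3, so q = 3/(3 - 1) = 1.5
|y|^q = 4.6143^1.5 = 9.9119
f*(4.6143) = 9.9119 / 1.5 = 6.608


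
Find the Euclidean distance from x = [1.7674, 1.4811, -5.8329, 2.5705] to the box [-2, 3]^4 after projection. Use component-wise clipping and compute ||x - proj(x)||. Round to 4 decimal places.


Project each component onto [-2, 3].
clip(1.7674) = 1.7674, clip(1.4811) = 1.4811, clip(-5.8329) = -2.0, clip(2.5705) = 2.5705
Projection = [1.7674, 1.4811, -2.0, 2.5705]
Squared diffs: [0.0, 0.0, 14.6911, 0.0]
Distance = sqrt(14.6911) = 3.8329


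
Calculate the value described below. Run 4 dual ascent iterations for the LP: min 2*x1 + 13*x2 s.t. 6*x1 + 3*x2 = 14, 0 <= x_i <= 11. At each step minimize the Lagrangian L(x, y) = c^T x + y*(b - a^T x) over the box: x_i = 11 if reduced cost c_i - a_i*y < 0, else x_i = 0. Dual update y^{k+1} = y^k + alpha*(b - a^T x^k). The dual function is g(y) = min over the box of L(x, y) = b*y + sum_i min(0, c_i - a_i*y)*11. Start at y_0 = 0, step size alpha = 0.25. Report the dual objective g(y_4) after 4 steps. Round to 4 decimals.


Dual ascent for LP: min 2*x1 + 13*x2, 6*x1 + 3*x2 = 14, 0 <= x_i <= 11
Step 1: y^k = 0.0, reduced costs: (2.0, 13.0)
  x^k = (0.0, 0.0), subgradient = b - a^T x = 14.0
  y^{k+1} = 0.0 + 0.25*14.0 = 3.5
Step 2: y^k = 3.5, reduced costs: (-19.0, 2.5)
  x^k = (11.0, 0.0), subgradient = b - a^T x = -52.0
  y^{k+1} = 3.5 + 0.25*-52.0 = -9.5
Step 3: y^k = -9.5, reduced costs: (59.0, 41.5)
  x^k = (0.0, 0.0), subgradient = b - a^T x = 14.0
  y^{k+1} = -9.5 + 0.25*14.0 = -6.0
Step 4: y^k = -6.0, reduced costs: (38.0, 31.0)
  x^k = (0.0, 0.0), subgradient = b - a^T x = 14.0
  y^{k+1} = -6.0 + 0.25*14.0 = -2.5
Dual objective at y_4 = -2.5: reduced costs (17.0, 20.5), box minimizer x = (0.0, 0.0)
g(y_4) = b*y + (c1 - a1*y)*x1 + (c2 - a2*y)*x2 = 14*(-2.5) + 17.0*0.0 + 20.5*0.0 = -35.0 + 0.0 + 0.0 = -35.0


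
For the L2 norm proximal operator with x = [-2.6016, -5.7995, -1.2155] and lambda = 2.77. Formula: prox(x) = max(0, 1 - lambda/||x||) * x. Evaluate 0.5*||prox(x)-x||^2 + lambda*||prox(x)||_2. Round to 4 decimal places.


Step 1: Compute ||x||.
||x|| = 6.4715
Step 2: Compute scaling factor.
scale = max(0, 1 - 2.77/6.4715) = 0.572
Step 3: prox(x) = [-1.488, -3.3171, -0.6952]
||prox(x)|| = 3.7015
Step 4: Proximal objective.
0.5*||prox-x||^2 = 3.8365
lambda*||prox|| = 10.2532
Total = 14.0895


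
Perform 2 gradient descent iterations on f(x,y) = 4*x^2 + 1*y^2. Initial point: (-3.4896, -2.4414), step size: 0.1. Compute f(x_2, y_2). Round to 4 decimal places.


Gradient descent on f(x,y) = 4*x^2 + 1*y^2.
Starting point: (-3.4896, -2.4414), alpha = 0.1
Step 1: grad_x = 2*4*-3.4896 = -27.9168, grad_y = 2*1*-2.4414 = -4.8828
  x_1 = -3.4896 - 0.1*-27.9168 = -0.6979
  y_1 = -2.4414 - 0.1*-4.8828 = -1.9531
Step 2: grad_x = 2*4*-0.6979 = -5.5834, grad_y = 2*1*-1.9531 = -3.9062
  x_2 = -0.6979 - 0.1*-5.5834 = -0.1396
  y_2 = -1.9531 - 0.1*-3.9062 = -1.5625
f(-0.1396, -1.5625) = 4*(-0.1396)^2 + 1*(-1.5625)^2 = 2.5193


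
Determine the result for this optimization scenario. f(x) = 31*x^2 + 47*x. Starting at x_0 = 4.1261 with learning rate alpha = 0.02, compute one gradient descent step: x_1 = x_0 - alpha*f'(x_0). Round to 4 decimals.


We compute the gradient at x_0 and apply the update.
f'(x) = 62*x + 47
f'(4.1261) = 62*4.1261 + 47 = 302.8182
x_1 = 4.1261 - 0.02*302.8182 = -1.9303


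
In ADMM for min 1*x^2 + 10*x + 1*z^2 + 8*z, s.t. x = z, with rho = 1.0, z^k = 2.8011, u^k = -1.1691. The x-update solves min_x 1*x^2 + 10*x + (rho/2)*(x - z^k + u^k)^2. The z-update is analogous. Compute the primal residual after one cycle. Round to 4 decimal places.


ADMM iteration with rho = 1.0, z^k = 2.8011, u^k = -1.1691
Step 1: x-update.
Minimize 1*x^2 + 10*x + (1.0/2)*(x - 2.8011 - 1.1691)^2
FOC: (2*1 + 1.0)*x = -10 + 1.0*(2.8011 + 1.1691)
x^{k+1} = -2.0099
Step 2: z-update.
Minimize 1*z^2 + 8*z + (1.0/2)*(-2.0099 - z - 1.1691)^2
FOC: (2*1 + 1.0)*z = -8 + 1.0*(-2.0099 - 1.1691)
z^{k+1} = -3.7263
Step 3: u-update.
u^{k+1} = -1.1691 - 2.0099 + 3.7263 = 0.5473
Step 4: Primal residual = |-2.0099 + 3.7263| = 1.7164
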